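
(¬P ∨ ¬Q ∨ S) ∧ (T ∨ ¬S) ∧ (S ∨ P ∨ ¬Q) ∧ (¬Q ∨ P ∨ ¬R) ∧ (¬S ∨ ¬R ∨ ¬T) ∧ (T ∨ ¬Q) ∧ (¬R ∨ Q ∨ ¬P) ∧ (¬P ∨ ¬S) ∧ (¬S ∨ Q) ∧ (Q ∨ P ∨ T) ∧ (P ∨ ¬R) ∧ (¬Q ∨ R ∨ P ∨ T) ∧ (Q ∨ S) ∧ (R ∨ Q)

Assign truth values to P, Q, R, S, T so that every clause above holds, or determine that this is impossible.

P ↦ False,  Q ↦ True,  R ↦ False,  S ↦ True,  T ↦ True

Branch on T: set T = True.
Branch on S: set S = True.
The clause (¬R) is unit, so R = False.
The clause (¬P) is unit, so P = False.
The clause (Q) is unit, so Q = True.
Every clause now holds.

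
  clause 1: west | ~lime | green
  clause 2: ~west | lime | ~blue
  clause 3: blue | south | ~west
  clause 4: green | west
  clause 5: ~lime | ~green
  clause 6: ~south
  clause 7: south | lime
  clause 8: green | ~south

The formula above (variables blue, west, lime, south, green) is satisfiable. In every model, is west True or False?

Suppose west = 0.
(green) alone gives green = 1.
(~lime) alone gives lime = 0.
(~south) alone gives south = 0.
Now (south) is unsatisfied and unit — conflict.
So every satisfying assignment has west = True.

True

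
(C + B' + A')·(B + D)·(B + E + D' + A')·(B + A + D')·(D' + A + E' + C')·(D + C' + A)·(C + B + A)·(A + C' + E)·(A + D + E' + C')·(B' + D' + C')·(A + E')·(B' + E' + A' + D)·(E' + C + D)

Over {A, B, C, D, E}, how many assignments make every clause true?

5

There are 2^5 = 32 truth assignments over (A, B, C, D, E).
Split on C. With C = 1, the clauses containing C are satisfied and C' drops from the rest; 2 of the 2^4 = 16 assignments to the other variables satisfy what remains.
With C = 0, by the same count on the reduced clause set, 3 assignments work.
(One model: A=F, B=T, C=F, D=F, E=F.)
Total: 2 + 3 = 5.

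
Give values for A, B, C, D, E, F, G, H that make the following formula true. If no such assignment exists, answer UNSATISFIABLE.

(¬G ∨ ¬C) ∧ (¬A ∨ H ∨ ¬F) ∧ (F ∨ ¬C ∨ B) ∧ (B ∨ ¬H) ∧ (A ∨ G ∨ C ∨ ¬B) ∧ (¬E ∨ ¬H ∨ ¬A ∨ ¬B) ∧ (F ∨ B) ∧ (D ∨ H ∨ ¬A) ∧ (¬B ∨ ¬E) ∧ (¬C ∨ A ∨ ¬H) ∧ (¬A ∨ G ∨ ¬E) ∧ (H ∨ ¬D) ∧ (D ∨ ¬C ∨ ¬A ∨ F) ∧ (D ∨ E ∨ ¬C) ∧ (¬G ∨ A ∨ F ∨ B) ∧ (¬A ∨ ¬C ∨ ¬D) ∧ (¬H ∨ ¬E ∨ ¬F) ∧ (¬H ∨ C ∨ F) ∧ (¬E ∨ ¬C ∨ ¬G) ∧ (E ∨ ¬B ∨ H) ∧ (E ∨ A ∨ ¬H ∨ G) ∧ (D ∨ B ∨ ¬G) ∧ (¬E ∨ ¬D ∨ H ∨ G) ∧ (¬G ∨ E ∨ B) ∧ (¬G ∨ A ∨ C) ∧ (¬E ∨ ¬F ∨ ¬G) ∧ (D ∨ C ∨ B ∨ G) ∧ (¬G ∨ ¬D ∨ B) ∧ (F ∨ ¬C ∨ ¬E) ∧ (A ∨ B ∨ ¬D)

A ↦ True, B ↦ True, C ↦ False, D ↦ False, E ↦ False, F ↦ True, G ↦ False, H ↦ True

Suppose G = False.
Suppose B = True.
Unit clause (¬E) forces E = False.
Unit clause (H) forces H = True.
Unit clause (A) forces A = True.
Suppose D = False.
Unit clause (¬C) forces C = False.
Unit clause (F) forces F = True.
Every clause now holds.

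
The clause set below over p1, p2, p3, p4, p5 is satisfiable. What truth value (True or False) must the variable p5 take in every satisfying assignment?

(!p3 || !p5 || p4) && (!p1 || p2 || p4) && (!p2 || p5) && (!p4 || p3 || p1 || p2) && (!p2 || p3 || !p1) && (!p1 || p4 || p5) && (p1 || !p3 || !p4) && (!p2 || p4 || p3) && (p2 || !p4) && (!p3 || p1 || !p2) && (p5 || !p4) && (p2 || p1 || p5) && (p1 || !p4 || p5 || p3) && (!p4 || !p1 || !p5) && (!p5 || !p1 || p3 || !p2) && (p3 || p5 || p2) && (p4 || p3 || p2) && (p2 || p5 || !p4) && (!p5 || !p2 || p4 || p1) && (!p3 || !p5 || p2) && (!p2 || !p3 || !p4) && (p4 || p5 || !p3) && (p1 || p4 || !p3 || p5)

True

Suppose p5 = false.
(!p2) alone gives p2 = false.
(!p4) alone gives p4 = false.
(!p1) alone gives p1 = false.
That conflicts with the unit clause (p1).
So every satisfying assignment has p5 = True.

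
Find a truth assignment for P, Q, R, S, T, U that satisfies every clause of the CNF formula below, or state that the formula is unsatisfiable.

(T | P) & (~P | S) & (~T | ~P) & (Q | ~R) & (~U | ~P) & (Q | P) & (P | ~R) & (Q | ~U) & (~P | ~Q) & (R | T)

P ↦ 0, Q ↦ 1, R ↦ 0, S ↦ 0, T ↦ 1, U ↦ 0

Case T = 1:
Unit clause (~P) forces P = 0.
Unit clause (Q) forces Q = 1.
Unit clause (~R) forces R = 0.
Every clause is now satisfied; S, U are unconstrained.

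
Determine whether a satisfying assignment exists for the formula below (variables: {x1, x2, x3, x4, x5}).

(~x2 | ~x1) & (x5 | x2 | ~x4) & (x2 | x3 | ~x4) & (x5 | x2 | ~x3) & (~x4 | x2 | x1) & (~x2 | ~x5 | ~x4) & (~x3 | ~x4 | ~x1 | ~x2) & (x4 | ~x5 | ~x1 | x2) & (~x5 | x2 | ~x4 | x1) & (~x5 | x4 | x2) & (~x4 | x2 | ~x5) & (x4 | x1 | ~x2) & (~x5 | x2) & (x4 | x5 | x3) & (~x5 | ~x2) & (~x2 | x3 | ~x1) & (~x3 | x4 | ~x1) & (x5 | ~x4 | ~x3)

Try x2 = 1.
(~x1) alone gives x1 = 0.
(x4) alone gives x4 = 1.
(~x5) alone gives x5 = 0.
(~x3) alone gives x3 = 0.
This assignment satisfies each clause.
A satisfying assignment: x1 ↦ 0; x2 ↦ 1; x3 ↦ 0; x4 ↦ 1; x5 ↦ 0.

Yes, satisfiable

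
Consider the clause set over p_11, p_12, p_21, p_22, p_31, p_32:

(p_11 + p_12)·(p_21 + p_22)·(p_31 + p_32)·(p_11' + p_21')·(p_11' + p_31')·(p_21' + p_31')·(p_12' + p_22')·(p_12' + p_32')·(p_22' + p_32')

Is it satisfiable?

Unsatisfiable

Case p_11 = 1:
The clause (p_21') is unit, so p_21 = 0.
The clause (p_22) is unit, so p_22 = 1.
The clause (p_31') is unit, so p_31 = 0.
The clause (p_32) is unit, so p_32 = 1.
Now (p_32') is unsatisfied and unit — conflict.
So p_11 must be the other value — set p_11 = 0.
The clause (p_12) is unit, so p_12 = 1.
The clause (p_22') is unit, so p_22 = 0.
The clause (p_21) is unit, so p_21 = 1.
The clause (p_31') is unit, so p_31 = 0.
The clause (p_32) is unit, so p_32 = 1.
Now (p_32') is unsatisfied and unit — conflict.
Both values of p_11 lead to a conflict.
No assignment satisfies every clause.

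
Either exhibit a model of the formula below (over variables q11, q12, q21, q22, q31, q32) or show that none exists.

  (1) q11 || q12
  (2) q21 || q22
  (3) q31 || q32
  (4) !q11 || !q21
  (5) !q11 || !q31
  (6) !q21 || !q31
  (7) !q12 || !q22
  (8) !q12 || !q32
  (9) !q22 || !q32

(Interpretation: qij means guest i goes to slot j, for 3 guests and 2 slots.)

Case q11 = true:
Unit clause (!q21) forces q21 = false.
Unit clause (q22) forces q22 = true.
Unit clause (!q31) forces q31 = false.
Unit clause (q32) forces q32 = true.
That conflicts with the unit clause (!q32).
Undo q11 and try q11 = false.
Unit clause (q12) forces q12 = true.
Unit clause (!q22) forces q22 = false.
Unit clause (q21) forces q21 = true.
Unit clause (!q31) forces q31 = false.
Unit clause (q32) forces q32 = true.
That conflicts with the unit clause (!q32).
Neither q11 = true nor q11 = false works.

UNSATISFIABLE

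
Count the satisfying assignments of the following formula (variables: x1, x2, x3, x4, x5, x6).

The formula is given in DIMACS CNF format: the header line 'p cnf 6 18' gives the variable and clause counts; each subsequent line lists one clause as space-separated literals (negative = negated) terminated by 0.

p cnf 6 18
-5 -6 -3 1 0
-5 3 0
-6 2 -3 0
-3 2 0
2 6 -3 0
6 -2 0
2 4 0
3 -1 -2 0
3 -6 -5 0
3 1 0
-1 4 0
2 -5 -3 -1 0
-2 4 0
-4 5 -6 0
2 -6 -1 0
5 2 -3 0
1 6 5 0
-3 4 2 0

2

There are 2^6 = 64 truth assignments over (x1, x2, x3, x4, x5, x6).
Split on x2. With x2 = True, the clauses containing x2 are satisfied and ¬x2 drops from the rest; 1 of the 2^5 = 32 assignments to the other variables satisfy what remains.
With x2 = False, by the same count on the reduced clause set, 1 assignment works.
(One model: x1=T, x2=F, x3=F, x4=T, x5=F, x6=F.)
Total: 1 + 1 = 2.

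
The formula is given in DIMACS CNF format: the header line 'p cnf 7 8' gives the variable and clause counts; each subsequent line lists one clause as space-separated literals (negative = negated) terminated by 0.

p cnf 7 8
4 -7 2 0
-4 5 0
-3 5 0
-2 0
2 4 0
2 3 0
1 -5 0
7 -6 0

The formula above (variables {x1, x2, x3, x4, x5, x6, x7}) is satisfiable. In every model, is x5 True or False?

True

Suppose x5 = False.
From the singleton clause (¬x4), x4 = False.
From the singleton clause (¬x3), x3 = False.
From the singleton clause (¬x2), x2 = False.
Now (x2) is unsatisfied and unit — conflict.
So every satisfying assignment has x5 = True.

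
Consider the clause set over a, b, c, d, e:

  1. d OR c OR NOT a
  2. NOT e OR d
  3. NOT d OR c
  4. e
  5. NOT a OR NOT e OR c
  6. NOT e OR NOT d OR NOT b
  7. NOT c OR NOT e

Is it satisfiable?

No

From the singleton clause (e), e = true.
From the singleton clause (d), d = true.
From the singleton clause (c), c = true.
That conflicts with the unit clause (NOT c).
No assignment satisfies every clause.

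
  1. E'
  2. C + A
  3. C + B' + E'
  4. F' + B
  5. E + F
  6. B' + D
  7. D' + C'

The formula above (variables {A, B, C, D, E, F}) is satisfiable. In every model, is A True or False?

Suppose A = 0.
From the singleton clause (E'), E = 0.
From the singleton clause (C), C = 1.
From the singleton clause (F), F = 1.
From the singleton clause (B), B = 1.
From the singleton clause (D), D = 1.
Now (D') is unsatisfied and unit — conflict.
So every satisfying assignment has A = True.

True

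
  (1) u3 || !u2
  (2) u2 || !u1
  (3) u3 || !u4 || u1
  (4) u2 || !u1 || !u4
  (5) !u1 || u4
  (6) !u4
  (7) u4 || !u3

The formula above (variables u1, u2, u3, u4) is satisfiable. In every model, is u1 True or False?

Suppose u1 = true.
(u2) alone gives u2 = true.
(u3) alone gives u3 = true.
(u4) alone gives u4 = true.
Now (!u4) is unsatisfied and unit — conflict.
So every satisfying assignment has u1 = False.

False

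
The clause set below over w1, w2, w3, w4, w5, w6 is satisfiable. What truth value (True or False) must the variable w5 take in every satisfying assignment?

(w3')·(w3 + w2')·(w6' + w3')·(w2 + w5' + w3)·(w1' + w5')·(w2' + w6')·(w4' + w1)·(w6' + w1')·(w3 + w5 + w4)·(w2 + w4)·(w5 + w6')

Suppose w5 = 1.
(w3') alone gives w3 = 0.
(w2') alone gives w2 = 0.
But (w2) is also a unit clause — contradiction.
So every satisfying assignment has w5 = False.

False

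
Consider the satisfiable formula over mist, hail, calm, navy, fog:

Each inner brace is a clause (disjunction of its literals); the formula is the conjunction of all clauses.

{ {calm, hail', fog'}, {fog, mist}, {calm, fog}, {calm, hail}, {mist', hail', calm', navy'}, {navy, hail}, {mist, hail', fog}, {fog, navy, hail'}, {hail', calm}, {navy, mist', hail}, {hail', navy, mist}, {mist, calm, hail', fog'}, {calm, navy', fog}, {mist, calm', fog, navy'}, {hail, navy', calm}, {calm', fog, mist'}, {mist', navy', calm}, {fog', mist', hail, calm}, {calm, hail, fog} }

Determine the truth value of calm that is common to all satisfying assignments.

Suppose calm = 0.
Unit clause (fog) forces fog = 1.
Unit clause (hail') forces hail = 0.
Now (hail) is unsatisfied and unit — conflict.
So every satisfying assignment has calm = True.

True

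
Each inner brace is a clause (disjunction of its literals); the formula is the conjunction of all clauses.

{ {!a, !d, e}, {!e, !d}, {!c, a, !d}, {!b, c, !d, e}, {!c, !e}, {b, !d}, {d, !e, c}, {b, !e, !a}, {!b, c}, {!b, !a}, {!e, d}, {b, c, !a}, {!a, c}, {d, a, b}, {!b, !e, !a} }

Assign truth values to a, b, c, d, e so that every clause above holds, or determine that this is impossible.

Case e = false:
Case a = true:
The clause (!d) is unit, so d = false.
The clause (!b) is unit, so b = false.
The clause (c) is unit, so c = true.
Every clause now holds.

a ↦ true,  b ↦ false,  c ↦ true,  d ↦ false,  e ↦ false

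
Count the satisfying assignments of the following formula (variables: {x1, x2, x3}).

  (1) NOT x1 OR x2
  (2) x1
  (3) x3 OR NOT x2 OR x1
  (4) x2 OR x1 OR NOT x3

There are 2^3 = 8 truth assignments over (x1, x2, x3).
Check each against the 4 clauses (columns in the order x1, x2, x3):
  F F F  ✗ fails (x1)
  F F T  ✗ fails (x1)
  F T F  ✗ fails (x1)
  F T T  ✗ fails (x1)
  T F F  ✗ fails (NOT x1 OR x2)
  T F T  ✗ fails (NOT x1 OR x2)
  T T F  ✓ satisfies all
  T T T  ✓ satisfies all
2 of the 8 rows are models.

2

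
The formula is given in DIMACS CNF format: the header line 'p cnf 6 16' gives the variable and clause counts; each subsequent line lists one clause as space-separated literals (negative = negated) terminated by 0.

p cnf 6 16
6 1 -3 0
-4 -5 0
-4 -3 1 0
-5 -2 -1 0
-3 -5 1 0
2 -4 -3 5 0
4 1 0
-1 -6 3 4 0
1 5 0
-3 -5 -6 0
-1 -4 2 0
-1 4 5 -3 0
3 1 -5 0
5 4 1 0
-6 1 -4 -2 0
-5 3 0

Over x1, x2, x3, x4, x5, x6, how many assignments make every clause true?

There are 2^6 = 64 truth assignments over (x1, x2, x3, x4, x5, x6).
Split on x6. With x6 = True, the clauses containing x6 are satisfied and ¬x6 drops from the rest; 2 of the 2^5 = 32 assignments to the other variables satisfy what remains.
With x6 = False, by the same count on the reduced clause set, 5 assignments work.
(One model: x1=T, x2=F, x3=F, x4=F, x5=F, x6=F.)
Total: 2 + 5 = 7.

7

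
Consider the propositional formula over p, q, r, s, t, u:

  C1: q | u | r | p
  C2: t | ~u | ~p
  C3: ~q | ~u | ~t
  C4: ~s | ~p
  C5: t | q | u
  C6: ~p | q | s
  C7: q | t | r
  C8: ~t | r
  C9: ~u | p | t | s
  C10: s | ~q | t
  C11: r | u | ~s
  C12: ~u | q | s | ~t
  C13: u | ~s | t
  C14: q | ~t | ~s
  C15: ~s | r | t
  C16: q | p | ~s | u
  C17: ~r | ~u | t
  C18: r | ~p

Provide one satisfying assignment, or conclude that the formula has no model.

p=1, q=1, r=1, s=0, t=1, u=0

Case s = 0:
Case p = 1:
From the singleton clause (q), q = 1.
From the singleton clause (t), t = 1.
From the singleton clause (~u), u = 0.
From the singleton clause (r), r = 1.
Every clause now holds.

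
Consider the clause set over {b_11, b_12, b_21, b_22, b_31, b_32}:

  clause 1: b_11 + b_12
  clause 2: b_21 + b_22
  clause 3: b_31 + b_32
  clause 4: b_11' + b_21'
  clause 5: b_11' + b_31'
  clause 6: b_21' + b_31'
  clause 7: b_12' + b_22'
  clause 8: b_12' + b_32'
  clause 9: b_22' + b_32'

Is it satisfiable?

Branch on b_11: set b_11 = 1.
From the singleton clause (b_21'), b_21 = 0.
From the singleton clause (b_22), b_22 = 1.
From the singleton clause (b_31'), b_31 = 0.
From the singleton clause (b_32), b_32 = 1.
But (b_32') is also a unit clause — contradiction.
Undo b_11 and try b_11 = 0.
From the singleton clause (b_12), b_12 = 1.
From the singleton clause (b_22'), b_22 = 0.
From the singleton clause (b_21), b_21 = 1.
From the singleton clause (b_31'), b_31 = 0.
From the singleton clause (b_32), b_32 = 1.
But (b_32') is also a unit clause — contradiction.
Both values of b_11 lead to a conflict.
No assignment satisfies every clause.

No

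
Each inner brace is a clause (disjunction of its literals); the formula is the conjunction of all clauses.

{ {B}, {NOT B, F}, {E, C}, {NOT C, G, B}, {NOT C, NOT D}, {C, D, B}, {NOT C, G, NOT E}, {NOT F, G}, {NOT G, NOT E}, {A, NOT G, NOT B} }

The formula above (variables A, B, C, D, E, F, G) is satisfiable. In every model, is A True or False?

Suppose A = false.
From the singleton clause (B), B = true.
From the singleton clause (F), F = true.
From the singleton clause (G), G = true.
That conflicts with the unit clause (NOT G).
So every satisfying assignment has A = True.

True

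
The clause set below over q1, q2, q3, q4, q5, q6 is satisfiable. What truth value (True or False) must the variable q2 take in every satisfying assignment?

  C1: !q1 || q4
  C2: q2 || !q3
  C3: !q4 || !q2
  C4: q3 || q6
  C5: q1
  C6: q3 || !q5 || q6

Suppose q2 = true.
(!q4) alone gives q4 = false.
(!q1) alone gives q1 = false.
That conflicts with the unit clause (q1).
So every satisfying assignment has q2 = False.

False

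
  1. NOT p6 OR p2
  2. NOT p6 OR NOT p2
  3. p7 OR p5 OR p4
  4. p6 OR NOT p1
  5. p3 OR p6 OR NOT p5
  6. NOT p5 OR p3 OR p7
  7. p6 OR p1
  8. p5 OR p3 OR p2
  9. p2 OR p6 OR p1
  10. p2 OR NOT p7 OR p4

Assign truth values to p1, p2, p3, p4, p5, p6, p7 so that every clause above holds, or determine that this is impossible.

UNSATISFIABLE

Suppose p6 = false.
(NOT p1) alone gives p1 = false.
That conflicts with the unit clause (p1).
Backtrack on p6: now try p6 = true.
(p2) alone gives p2 = true.
That conflicts with the unit clause (NOT p2).
Either choice for p6 ends in contradiction.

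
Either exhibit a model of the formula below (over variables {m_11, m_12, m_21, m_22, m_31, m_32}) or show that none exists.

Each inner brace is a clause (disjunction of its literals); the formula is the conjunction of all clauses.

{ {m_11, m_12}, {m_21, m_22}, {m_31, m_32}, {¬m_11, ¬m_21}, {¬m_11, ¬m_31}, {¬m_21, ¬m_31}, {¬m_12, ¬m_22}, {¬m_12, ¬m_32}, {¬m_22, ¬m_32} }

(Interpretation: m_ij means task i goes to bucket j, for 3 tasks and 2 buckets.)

Try m_11 = True.
From the singleton clause (¬m_21), m_21 = False.
From the singleton clause (m_22), m_22 = True.
From the singleton clause (¬m_31), m_31 = False.
From the singleton clause (m_32), m_32 = True.
That conflicts with the unit clause (¬m_32).
Undo m_11 and try m_11 = False.
From the singleton clause (m_12), m_12 = True.
From the singleton clause (¬m_22), m_22 = False.
From the singleton clause (m_21), m_21 = True.
From the singleton clause (¬m_31), m_31 = False.
From the singleton clause (m_32), m_32 = True.
That conflicts with the unit clause (¬m_32).
Both values of m_11 lead to a conflict.

UNSATISFIABLE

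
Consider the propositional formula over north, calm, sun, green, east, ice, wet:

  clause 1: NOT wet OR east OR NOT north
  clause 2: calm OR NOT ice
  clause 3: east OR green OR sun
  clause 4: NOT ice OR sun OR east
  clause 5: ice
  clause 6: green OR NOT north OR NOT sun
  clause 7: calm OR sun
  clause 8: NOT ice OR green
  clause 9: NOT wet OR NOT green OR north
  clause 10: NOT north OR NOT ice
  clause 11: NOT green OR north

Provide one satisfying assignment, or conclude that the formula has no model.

UNSATISFIABLE

(ice) alone gives ice = true.
(calm) alone gives calm = true.
(green) alone gives green = true.
(NOT north) alone gives north = false.
But (north) is also a unit clause — contradiction.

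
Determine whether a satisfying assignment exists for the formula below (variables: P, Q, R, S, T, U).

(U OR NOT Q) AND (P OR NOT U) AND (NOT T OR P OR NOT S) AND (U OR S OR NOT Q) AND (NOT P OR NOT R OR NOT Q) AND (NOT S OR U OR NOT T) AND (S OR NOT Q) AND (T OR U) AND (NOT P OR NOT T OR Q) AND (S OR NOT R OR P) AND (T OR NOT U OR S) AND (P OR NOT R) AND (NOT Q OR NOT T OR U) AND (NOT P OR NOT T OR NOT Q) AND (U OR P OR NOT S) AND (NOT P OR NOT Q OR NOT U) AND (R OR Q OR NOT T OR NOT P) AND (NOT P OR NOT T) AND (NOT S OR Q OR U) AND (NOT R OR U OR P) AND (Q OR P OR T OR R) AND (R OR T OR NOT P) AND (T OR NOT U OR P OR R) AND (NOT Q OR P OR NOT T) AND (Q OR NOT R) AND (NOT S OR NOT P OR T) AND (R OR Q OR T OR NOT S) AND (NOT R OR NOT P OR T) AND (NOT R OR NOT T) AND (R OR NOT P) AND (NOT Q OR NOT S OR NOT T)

Branch on U: set U = false.
The clause (NOT Q) is unit, so Q = false.
The clause (T) is unit, so T = true.
The clause (NOT S) is unit, so S = false.
The clause (NOT P) is unit, so P = false.
The clause (NOT R) is unit, so R = false.
All clauses are satisfied.
A satisfying assignment: P=false, Q=false, R=false, S=false, T=true, U=false.

Yes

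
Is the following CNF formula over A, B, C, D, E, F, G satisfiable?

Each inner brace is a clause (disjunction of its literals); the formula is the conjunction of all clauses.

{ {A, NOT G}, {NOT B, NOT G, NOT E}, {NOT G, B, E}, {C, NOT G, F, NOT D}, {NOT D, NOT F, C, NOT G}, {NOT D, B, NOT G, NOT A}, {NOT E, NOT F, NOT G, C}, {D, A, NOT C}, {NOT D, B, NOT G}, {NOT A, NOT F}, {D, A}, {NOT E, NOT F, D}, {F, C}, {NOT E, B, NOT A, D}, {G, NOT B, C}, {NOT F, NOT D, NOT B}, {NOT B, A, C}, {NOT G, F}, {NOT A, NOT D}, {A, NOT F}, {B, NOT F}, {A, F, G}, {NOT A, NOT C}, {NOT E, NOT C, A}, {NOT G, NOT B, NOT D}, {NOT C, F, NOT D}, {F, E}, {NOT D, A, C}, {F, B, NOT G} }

Try A = true.
Unit clause (NOT F) forces F = false.
Unit clause (C) forces C = true.
Now (NOT C) is unsatisfied and unit — conflict.
Undo A and try A = false.
Unit clause (NOT G) forces G = false.
Unit clause (D) forces D = true.
Unit clause (NOT F) forces F = false.
Now (F) is unsatisfied and unit — conflict.
Both values of A lead to a conflict.
No assignment satisfies every clause.

No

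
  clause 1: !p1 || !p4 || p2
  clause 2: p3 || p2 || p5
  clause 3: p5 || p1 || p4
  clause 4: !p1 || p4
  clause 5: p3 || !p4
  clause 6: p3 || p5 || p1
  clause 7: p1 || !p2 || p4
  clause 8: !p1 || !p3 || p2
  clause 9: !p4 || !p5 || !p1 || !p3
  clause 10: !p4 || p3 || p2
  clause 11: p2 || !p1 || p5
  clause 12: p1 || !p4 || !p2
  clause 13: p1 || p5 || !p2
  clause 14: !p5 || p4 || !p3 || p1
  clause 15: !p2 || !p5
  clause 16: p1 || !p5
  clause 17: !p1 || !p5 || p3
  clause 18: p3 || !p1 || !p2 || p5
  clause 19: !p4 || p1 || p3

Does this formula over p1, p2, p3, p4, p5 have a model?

Branch on p1: set p1 = false.
(!p5) alone gives p5 = false.
(p4) alone gives p4 = true.
(p3) alone gives p3 = true.
(!p2) alone gives p2 = false.
All clauses are satisfied.
A satisfying assignment: p1: false; p2: false; p3: true; p4: true; p5: false.

Yes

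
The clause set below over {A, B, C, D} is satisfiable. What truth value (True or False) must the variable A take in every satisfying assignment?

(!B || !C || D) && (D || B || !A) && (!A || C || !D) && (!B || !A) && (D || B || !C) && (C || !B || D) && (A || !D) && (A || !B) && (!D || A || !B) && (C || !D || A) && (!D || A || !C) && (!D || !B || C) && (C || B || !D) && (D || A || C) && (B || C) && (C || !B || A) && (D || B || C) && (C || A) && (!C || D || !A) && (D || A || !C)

Suppose A = false.
The clause (!D) is unit, so D = false.
The clause (!B) is unit, so B = false.
The clause (!C) is unit, so C = false.
Now (C) is unsatisfied and unit — conflict.
So every satisfying assignment has A = True.

True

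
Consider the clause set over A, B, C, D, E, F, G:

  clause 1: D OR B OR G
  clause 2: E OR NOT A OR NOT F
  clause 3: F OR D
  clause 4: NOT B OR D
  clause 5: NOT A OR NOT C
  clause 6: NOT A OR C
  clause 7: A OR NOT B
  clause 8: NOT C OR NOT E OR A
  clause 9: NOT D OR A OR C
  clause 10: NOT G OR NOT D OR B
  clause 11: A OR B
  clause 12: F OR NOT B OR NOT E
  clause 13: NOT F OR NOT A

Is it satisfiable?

Unsatisfiable

Suppose F = true.
(NOT A) alone gives A = false.
(NOT B) alone gives B = false.
Now (B) is unsatisfied and unit — conflict.
Backtrack on F: now try F = false.
(D) alone gives D = true.
Suppose A = false.
(NOT B) alone gives B = false.
Now (B) is unsatisfied and unit — conflict.
Backtrack on A: now try A = true.
(NOT C) alone gives C = false.
Now (C) is unsatisfied and unit — conflict.
Either choice for A ends in contradiction.
Either choice for F ends in contradiction.
No assignment satisfies every clause.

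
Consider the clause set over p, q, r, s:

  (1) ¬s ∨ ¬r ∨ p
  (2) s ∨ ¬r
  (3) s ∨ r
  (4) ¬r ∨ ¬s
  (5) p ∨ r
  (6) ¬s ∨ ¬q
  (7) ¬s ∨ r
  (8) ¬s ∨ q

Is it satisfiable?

Branch on s: set s = True.
(¬r) alone gives r = False.
But (r) is also a unit clause — contradiction.
So s must be the other value — set s = False.
(¬r) alone gives r = False.
But (r) is also a unit clause — contradiction.
Either choice for s ends in contradiction.
No assignment satisfies every clause.

Unsatisfiable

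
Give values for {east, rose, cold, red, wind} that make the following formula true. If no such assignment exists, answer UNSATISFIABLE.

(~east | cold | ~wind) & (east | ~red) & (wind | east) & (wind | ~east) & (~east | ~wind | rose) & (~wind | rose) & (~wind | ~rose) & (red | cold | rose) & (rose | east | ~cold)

Try east = 1.
Unit clause (wind) forces wind = 1.
Unit clause (cold) forces cold = 1.
Unit clause (rose) forces rose = 1.
But (~rose) is also a unit clause — contradiction.
Backtrack on east: now try east = 0.
Unit clause (~red) forces red = 0.
Unit clause (wind) forces wind = 1.
Unit clause (rose) forces rose = 1.
But (~rose) is also a unit clause — contradiction.
Either choice for east ends in contradiction.

UNSATISFIABLE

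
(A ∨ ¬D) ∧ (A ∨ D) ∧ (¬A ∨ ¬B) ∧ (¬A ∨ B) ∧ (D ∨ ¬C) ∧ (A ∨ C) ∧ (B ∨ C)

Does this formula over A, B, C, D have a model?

No

Branch on A: set A = True.
From the singleton clause (¬B), B = False.
That conflicts with the unit clause (B).
So A must be the other value — set A = False.
From the singleton clause (¬D), D = False.
That conflicts with the unit clause (D).
Both values of A lead to a conflict.
No assignment satisfies every clause.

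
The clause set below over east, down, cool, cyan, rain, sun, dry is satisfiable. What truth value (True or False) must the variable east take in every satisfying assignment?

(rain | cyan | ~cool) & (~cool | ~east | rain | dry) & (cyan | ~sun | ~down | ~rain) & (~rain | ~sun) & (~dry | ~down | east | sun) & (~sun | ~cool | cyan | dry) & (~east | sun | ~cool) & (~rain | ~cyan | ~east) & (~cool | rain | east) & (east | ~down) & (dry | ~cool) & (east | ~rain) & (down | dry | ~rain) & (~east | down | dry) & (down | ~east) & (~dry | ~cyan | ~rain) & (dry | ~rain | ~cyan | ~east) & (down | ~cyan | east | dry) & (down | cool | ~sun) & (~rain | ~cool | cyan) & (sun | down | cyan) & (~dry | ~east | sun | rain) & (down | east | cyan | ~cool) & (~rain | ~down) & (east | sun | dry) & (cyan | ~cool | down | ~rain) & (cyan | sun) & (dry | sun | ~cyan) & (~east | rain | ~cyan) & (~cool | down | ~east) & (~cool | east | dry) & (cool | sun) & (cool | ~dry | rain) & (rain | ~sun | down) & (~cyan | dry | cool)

True

Suppose east = 0.
(~down) alone gives down = 0.
(~rain) alone gives rain = 0.
(~cool) alone gives cool = 0.
(~sun) alone gives sun = 0.
That conflicts with the unit clause (sun).
So every satisfying assignment has east = True.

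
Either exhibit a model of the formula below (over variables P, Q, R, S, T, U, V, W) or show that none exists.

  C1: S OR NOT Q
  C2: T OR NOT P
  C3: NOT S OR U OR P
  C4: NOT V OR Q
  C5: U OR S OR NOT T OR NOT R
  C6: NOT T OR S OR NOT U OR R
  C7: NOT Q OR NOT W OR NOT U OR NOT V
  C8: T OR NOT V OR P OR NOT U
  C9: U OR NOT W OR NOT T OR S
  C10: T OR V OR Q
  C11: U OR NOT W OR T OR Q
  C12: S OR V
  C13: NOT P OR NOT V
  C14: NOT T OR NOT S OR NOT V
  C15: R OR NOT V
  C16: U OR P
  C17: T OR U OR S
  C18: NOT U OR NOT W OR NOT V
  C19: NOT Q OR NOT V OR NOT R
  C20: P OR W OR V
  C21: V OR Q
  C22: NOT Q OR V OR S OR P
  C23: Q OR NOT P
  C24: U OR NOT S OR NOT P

Suppose S = true.
Suppose T = true.
Unit clause (NOT V) forces V = false.
Unit clause (Q) forces Q = true.
Suppose U = true.
Suppose P = true.
Every clause is now satisfied; R, W are unconstrained.

P: true,  Q: true,  R: false,  S: true,  T: true,  U: true,  V: false,  W: true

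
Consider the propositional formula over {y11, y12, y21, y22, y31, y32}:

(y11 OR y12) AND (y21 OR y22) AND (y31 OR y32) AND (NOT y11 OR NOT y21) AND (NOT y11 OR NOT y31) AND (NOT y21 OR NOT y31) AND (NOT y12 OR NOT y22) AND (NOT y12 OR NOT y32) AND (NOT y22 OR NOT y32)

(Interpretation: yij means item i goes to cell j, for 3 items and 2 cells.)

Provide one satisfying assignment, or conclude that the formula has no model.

Suppose y11 = true.
Unit clause (NOT y21) forces y21 = false.
Unit clause (y22) forces y22 = true.
Unit clause (NOT y31) forces y31 = false.
Unit clause (y32) forces y32 = true.
Now (NOT y32) is unsatisfied and unit — conflict.
So y11 must be the other value — set y11 = false.
Unit clause (y12) forces y12 = true.
Unit clause (NOT y22) forces y22 = false.
Unit clause (y21) forces y21 = true.
Unit clause (NOT y31) forces y31 = false.
Unit clause (y32) forces y32 = true.
Now (NOT y32) is unsatisfied and unit — conflict.
Either choice for y11 ends in contradiction.

UNSATISFIABLE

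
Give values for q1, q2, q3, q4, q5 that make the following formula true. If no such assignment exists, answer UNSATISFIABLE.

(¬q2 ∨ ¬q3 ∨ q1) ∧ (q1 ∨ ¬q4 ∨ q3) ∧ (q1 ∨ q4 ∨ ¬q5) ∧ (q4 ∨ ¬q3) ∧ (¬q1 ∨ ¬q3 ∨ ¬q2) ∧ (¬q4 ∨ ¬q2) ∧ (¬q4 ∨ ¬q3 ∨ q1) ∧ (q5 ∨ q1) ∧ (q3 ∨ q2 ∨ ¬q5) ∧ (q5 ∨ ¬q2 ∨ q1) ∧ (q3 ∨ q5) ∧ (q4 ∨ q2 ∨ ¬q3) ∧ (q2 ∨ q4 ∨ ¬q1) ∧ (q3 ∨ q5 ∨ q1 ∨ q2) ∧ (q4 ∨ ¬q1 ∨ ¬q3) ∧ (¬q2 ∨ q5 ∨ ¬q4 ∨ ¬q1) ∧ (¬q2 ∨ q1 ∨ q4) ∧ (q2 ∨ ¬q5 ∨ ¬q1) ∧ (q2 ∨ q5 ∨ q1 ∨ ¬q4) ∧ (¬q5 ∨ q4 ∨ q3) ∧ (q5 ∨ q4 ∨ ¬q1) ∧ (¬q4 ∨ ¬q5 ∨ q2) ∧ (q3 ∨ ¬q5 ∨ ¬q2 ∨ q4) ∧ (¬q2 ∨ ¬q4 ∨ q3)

Suppose q4 = True.
The clause (¬q2) is unit, so q2 = False.
The clause (¬q5) is unit, so q5 = False.
The clause (q1) is unit, so q1 = True.
The clause (q3) is unit, so q3 = True.
All clauses are satisfied.

q1: True; q2: False; q3: True; q4: True; q5: False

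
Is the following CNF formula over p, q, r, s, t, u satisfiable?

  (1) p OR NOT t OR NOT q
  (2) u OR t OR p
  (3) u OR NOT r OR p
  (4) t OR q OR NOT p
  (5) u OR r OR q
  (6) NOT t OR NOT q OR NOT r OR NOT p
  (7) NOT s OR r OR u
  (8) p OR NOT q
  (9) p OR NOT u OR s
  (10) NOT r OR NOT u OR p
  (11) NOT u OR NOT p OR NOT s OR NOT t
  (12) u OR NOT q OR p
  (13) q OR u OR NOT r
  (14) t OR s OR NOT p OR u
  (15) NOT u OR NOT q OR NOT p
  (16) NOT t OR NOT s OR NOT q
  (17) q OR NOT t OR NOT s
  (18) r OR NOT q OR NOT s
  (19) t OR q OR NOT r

Try p = true.
Try t = true.
Try q = false.
(NOT s) alone gives s = false.
Try u = true.
No clause remains; r is free.
A satisfying assignment: p=true,  q=false,  r=false,  s=false,  t=true,  u=true.

Yes, satisfiable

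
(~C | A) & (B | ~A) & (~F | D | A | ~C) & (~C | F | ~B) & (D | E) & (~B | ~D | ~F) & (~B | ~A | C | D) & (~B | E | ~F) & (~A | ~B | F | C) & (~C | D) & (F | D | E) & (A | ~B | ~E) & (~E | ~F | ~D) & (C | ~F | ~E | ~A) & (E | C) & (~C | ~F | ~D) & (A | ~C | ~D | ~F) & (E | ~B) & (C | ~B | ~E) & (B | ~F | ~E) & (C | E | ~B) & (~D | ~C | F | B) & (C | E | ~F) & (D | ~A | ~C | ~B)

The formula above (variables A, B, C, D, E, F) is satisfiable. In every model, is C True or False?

False

Suppose C = 1.
The clause (A) is unit, so A = 1.
The clause (B) is unit, so B = 1.
The clause (F) is unit, so F = 1.
The clause (~D) is unit, so D = 0.
Now (D) is unsatisfied and unit — conflict.
So every satisfying assignment has C = False.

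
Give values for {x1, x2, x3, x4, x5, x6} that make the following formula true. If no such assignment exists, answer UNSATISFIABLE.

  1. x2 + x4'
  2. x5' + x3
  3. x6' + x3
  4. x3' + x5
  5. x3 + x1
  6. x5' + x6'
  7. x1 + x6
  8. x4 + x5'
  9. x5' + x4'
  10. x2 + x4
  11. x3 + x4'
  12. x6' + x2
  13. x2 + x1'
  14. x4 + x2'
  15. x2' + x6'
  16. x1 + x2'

Case x2 = 1:
Unit clause (x4) forces x4 = 1.
Unit clause (x5') forces x5 = 0.
Unit clause (x3') forces x3 = 0.
Now (x3) is unsatisfied and unit — conflict.
So x2 must be the other value — set x2 = 0.
Unit clause (x4') forces x4 = 0.
Now (x4) is unsatisfied and unit — conflict.
Neither x2 = 1 nor x2 = 0 works.

UNSATISFIABLE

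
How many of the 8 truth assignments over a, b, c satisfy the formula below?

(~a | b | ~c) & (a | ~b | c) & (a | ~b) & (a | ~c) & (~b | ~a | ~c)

There are 2^3 = 8 truth assignments over (a, b, c).
Check each against the 5 clauses (columns in the order a, b, c):
  F F F  ✓ satisfies all
  F F T  ✗ fails (a | ~c)
  F T F  ✗ fails (a | ~b | c)
  F T T  ✗ fails (a | ~b)
  T F F  ✓ satisfies all
  T F T  ✗ fails (~a | b | ~c)
  T T F  ✓ satisfies all
  T T T  ✗ fails (~b | ~a | ~c)
3 of the 8 rows are models.

3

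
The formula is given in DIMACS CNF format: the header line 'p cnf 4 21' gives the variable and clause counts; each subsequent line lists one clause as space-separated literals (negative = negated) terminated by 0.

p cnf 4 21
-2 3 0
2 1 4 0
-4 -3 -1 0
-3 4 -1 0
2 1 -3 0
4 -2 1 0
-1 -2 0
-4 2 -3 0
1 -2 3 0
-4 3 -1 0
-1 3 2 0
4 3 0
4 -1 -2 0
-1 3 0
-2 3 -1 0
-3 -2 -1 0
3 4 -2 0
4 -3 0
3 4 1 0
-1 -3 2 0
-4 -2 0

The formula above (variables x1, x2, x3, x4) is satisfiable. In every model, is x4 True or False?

True

Suppose x4 = False.
The clause (x3) is unit, so x3 = True.
Now (¬x3) is unsatisfied and unit — conflict.
So every satisfying assignment has x4 = True.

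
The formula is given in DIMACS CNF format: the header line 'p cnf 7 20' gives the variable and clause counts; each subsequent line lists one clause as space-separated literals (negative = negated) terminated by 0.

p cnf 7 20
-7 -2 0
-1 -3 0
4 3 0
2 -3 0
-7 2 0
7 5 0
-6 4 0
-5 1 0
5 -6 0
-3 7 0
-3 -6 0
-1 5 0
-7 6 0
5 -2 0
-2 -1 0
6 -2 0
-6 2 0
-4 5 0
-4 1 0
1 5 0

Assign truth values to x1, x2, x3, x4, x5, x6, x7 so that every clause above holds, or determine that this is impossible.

x1: True, x2: False, x3: False, x4: True, x5: True, x6: False, x7: False

Try x7 = False.
From the singleton clause (x5), x5 = True.
From the singleton clause (x1), x1 = True.
From the singleton clause (¬x3), x3 = False.
From the singleton clause (x4), x4 = True.
From the singleton clause (¬x2), x2 = False.
From the singleton clause (¬x6), x6 = False.
This assignment satisfies each clause.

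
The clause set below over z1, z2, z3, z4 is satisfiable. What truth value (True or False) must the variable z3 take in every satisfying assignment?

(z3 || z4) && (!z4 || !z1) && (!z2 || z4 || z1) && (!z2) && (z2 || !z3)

Suppose z3 = true.
From the singleton clause (!z2), z2 = false.
That conflicts with the unit clause (z2).
So every satisfying assignment has z3 = False.

False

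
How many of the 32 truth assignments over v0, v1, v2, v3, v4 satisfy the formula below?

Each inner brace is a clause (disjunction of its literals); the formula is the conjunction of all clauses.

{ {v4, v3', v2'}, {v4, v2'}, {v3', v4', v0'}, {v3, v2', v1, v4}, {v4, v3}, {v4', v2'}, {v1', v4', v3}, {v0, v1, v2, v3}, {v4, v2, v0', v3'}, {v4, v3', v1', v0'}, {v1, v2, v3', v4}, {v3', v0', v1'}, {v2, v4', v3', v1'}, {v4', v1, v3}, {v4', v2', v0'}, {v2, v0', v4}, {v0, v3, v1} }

2

There are 2^5 = 32 truth assignments over (v0, v1, v2, v3, v4).
Split on v0. With v0 = 1, the clauses containing v0 are satisfied and v0' drops from the rest; 0 of the 2^4 = 16 assignments to the other variables satisfy what remains.
With v0 = 0, by the same count on the reduced clause set, 2 assignments work.
(One model: v0=F, v1=F, v2=F, v3=T, v4=T.)
Total: 0 + 2 = 2.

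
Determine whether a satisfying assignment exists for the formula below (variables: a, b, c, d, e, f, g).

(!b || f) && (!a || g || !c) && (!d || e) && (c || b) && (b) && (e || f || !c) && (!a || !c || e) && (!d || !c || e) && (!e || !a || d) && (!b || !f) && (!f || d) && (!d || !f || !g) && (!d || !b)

The clause (b) is unit, so b = true.
The clause (f) is unit, so f = true.
That conflicts with the unit clause (!f).
No assignment satisfies every clause.

No, unsatisfiable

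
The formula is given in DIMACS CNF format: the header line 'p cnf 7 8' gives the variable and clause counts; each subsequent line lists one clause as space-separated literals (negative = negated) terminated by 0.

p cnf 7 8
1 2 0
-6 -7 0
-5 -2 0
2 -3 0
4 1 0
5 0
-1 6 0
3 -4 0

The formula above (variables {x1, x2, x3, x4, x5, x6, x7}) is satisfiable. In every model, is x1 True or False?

True

Suppose x1 = False.
Unit clause (x2) forces x2 = True.
Unit clause (¬x5) forces x5 = False.
That conflicts with the unit clause (x5).
So every satisfying assignment has x1 = True.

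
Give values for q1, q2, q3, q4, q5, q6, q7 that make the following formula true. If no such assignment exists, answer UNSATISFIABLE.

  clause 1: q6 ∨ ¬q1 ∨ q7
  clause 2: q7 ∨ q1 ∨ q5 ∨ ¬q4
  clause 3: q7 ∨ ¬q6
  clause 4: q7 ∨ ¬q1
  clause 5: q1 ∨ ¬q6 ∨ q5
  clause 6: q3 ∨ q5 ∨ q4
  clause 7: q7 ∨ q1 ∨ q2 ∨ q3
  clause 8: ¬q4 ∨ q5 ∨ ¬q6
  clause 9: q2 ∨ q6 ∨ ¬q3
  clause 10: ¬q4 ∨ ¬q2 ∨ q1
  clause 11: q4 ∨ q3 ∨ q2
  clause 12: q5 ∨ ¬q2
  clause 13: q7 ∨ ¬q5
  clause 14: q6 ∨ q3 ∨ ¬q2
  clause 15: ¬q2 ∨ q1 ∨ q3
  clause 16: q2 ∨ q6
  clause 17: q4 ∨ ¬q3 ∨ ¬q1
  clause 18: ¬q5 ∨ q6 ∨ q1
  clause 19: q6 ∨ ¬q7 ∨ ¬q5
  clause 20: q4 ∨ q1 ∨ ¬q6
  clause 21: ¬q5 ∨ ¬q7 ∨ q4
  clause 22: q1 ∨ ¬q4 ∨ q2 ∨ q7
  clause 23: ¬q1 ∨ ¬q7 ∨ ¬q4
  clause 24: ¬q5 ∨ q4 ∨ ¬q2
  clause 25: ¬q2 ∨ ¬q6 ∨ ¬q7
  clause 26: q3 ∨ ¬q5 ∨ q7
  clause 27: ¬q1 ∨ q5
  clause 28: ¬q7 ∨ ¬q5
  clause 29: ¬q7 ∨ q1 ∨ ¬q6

UNSATISFIABLE

Branch on q7: set q7 = True.
From the singleton clause (¬q5), q5 = False.
From the singleton clause (¬q2), q2 = False.
From the singleton clause (q6), q6 = True.
From the singleton clause (q1), q1 = True.
That conflicts with the unit clause (¬q1).
Undo q7 and try q7 = False.
From the singleton clause (¬q6), q6 = False.
From the singleton clause (¬q1), q1 = False.
From the singleton clause (¬q5), q5 = False.
From the singleton clause (¬q4), q4 = False.
From the singleton clause (q3), q3 = True.
From the singleton clause (q2), q2 = True.
That conflicts with the unit clause (¬q2).
Neither q7 = True nor q7 = False works.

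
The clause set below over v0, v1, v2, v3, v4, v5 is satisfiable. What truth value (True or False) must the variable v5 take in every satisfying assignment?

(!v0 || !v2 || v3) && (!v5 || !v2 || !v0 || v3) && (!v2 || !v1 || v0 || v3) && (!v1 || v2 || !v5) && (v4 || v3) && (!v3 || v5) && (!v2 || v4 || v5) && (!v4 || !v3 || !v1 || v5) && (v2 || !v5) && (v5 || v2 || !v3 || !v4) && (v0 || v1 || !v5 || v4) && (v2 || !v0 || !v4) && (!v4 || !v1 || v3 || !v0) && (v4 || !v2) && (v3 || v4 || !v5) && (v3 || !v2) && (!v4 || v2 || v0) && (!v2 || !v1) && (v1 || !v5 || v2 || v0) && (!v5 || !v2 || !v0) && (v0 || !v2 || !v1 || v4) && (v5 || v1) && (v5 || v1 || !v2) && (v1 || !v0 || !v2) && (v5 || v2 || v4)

Suppose v5 = false.
The clause (!v3) is unit, so v3 = false.
The clause (v4) is unit, so v4 = true.
The clause (!v2) is unit, so v2 = false.
The clause (!v0) is unit, so v0 = false.
But (v0) is also a unit clause — contradiction.
So every satisfying assignment has v5 = True.

True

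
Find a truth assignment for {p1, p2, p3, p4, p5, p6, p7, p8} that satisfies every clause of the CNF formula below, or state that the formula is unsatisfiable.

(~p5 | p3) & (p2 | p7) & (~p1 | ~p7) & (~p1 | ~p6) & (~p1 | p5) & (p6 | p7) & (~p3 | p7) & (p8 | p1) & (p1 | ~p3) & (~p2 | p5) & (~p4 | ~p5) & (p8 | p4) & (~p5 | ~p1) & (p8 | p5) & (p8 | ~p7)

p1 ↦ 0; p2 ↦ 0; p3 ↦ 0; p4 ↦ 0; p5 ↦ 0; p6 ↦ 0; p7 ↦ 1; p8 ↦ 1

Suppose p5 = 0.
(~p1) alone gives p1 = 0.
(p8) alone gives p8 = 1.
(~p3) alone gives p3 = 0.
(~p2) alone gives p2 = 0.
(p7) alone gives p7 = 1.
Every clause is now satisfied; p4, p6 are unconstrained.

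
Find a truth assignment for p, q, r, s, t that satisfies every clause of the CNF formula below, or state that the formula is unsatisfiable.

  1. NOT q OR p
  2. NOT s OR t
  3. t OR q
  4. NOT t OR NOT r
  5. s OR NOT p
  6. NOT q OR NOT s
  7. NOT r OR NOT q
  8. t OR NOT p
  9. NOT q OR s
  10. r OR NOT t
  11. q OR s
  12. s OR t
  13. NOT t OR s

Try q = false.
The clause (t) is unit, so t = true.
The clause (NOT r) is unit, so r = false.
That conflicts with the unit clause (r).
Backtrack on q: now try q = true.
The clause (p) is unit, so p = true.
The clause (s) is unit, so s = true.
That conflicts with the unit clause (NOT s).
Either choice for q ends in contradiction.

UNSATISFIABLE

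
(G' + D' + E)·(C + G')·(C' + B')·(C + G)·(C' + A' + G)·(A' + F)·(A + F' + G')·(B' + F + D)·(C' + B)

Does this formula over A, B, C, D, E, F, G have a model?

Case C = 1:
From the singleton clause (B'), B = 0.
But (B) is also a unit clause — contradiction.
That branch fails; take C = 0 instead.
From the singleton clause (G'), G = 0.
But (G) is also a unit clause — contradiction.
Neither C = 1 nor C = 0 works.
No assignment satisfies every clause.

No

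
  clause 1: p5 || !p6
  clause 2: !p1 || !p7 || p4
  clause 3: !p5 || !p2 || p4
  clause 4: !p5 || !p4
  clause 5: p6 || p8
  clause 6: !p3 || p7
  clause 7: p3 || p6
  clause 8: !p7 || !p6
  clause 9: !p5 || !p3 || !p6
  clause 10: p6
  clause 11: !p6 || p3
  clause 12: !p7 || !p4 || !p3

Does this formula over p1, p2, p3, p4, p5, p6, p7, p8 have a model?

(p6) alone gives p6 = true.
(p5) alone gives p5 = true.
(!p4) alone gives p4 = false.
(!p2) alone gives p2 = false.
(!p7) alone gives p7 = false.
(!p3) alone gives p3 = false.
That conflicts with the unit clause (p3).
No assignment satisfies every clause.

No, unsatisfiable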